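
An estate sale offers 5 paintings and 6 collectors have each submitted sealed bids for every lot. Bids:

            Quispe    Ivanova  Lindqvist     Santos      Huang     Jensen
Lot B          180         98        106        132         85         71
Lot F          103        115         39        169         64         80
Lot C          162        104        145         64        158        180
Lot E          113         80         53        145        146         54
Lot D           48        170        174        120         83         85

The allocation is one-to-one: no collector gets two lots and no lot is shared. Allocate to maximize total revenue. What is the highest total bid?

Optimal: Quispe→Lot B ($180), Santos→Lot F ($169), Jensen→Lot C ($180), Huang→Lot E ($146), Lindqvist→Lot D ($174) — total 180+169+180+146+174 = $849.
Row-greedy (each collector in turn takes its best remaining lot) gives $810, worse by 39.

Maximum total: $849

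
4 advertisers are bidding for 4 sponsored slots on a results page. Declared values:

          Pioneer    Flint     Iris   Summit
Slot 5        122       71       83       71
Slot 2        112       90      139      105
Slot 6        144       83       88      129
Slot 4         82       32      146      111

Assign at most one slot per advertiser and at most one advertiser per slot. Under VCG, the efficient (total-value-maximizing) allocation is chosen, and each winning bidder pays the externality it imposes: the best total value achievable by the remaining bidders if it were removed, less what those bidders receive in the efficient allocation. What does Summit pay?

Efficient allocation: Pioneer→Slot 5 ($122), Flint→Slot 2 ($90), Iris→Slot 4 ($146), Summit→Slot 6 ($129); total welfare W = $487.
Summit receives Slot 6 at value $129, so the others get W − 129 = $358.
Without Summit: best allocation of the remaining 3 bidders over all 4 slots is Pioneer→Slot 6 ($144), Flint→Slot 2 ($90), Iris→Slot 4 ($146), total $380.
VCG payment = (others' best without Summit) − (others' welfare with Summit) = 380 − 358 = $22.

Summit pays $22.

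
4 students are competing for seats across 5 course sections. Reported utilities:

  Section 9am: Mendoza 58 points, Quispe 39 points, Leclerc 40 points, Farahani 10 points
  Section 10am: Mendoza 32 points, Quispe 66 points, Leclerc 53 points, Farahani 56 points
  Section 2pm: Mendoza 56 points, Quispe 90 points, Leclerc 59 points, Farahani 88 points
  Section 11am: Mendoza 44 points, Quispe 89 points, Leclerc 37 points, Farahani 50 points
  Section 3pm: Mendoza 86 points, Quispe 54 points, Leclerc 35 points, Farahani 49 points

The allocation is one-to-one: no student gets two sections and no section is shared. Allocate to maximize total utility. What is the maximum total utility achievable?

This is the linear assignment problem.
Optimal: Mendoza→Section 3pm (86 points), Quispe→Section 11am (89 points), Leclerc→Section 10am (53 points), Farahani→Section 2pm (88 points) — total 86+89+53+88 = 316 points.

Maximum total: 316 points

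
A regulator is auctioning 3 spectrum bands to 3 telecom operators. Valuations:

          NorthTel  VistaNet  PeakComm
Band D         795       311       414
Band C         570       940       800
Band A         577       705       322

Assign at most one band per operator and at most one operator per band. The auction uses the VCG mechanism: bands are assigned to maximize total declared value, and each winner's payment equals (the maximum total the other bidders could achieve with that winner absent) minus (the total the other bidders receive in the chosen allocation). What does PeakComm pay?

PeakComm pays $235M.

Efficient allocation: NorthTel→Band D ($795M), VistaNet→Band A ($705M), PeakComm→Band C ($800M); total welfare W = $2300M.
PeakComm receives Band C at value $800M, so the others get W − 800 = $1500M.
Without PeakComm: best allocation of the remaining 2 bidders over all 3 bands is NorthTel→Band D ($795M), VistaNet→Band C ($940M), total $1735M.
VCG payment = (others' best without PeakComm) − (others' welfare with PeakComm) = 1735 − 1500 = $235M.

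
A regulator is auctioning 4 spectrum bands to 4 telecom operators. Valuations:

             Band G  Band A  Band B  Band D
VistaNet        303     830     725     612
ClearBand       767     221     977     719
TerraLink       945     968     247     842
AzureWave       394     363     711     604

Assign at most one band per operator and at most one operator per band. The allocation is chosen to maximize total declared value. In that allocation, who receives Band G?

TerraLink receives Band G.

Optimal: VistaNet→Band A ($830M), ClearBand→Band B ($977M), TerraLink→Band G ($945M), AzureWave→Band D ($604M) — total 830+977+945+604 = $3356M.
Max-entry greedy (repeatedly take the single best remaining cell) gives $2951M, worse by 405.
Checked against all permutations: $3356M is optimal.
TerraLink's own top band is Band A ($968M), but forcing TerraLink→Band A and reassigning the rest optimally gives only $3064M — worse by 292.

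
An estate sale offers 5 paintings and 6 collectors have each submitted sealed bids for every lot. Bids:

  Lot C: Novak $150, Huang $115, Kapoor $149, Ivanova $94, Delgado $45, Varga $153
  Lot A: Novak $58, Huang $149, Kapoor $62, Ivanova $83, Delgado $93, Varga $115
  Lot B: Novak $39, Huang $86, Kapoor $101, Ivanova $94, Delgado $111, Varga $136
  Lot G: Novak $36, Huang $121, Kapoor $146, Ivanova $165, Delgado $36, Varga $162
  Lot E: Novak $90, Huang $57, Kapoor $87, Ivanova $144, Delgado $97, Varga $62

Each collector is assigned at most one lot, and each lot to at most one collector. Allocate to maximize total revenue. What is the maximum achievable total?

Optimal: Novak→Lot C ($150), Huang→Lot A ($149), Varga→Lot B ($136), Kapoor→Lot G ($146), Ivanova→Lot E ($144) — total 150+149+136+146+144 = $725.
Max-entry greedy (repeatedly take the single best remaining cell) gives $668, worse by 57.
Every other assignment is strictly worse.

Maximum total: $725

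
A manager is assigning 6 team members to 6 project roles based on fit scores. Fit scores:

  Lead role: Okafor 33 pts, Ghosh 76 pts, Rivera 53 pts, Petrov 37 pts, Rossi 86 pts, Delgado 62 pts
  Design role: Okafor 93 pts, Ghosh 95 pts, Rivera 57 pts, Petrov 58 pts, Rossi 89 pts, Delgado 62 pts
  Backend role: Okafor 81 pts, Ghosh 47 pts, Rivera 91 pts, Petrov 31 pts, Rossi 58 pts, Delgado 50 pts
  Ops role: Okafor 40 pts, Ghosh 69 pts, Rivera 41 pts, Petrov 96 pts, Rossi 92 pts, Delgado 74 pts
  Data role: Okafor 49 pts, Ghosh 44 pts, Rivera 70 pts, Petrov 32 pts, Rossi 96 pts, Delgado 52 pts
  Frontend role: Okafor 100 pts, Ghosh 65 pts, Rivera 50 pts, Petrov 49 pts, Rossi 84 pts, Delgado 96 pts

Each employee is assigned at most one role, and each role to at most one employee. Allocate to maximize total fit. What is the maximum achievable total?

Maximum total: 548 pts

This is the linear assignment problem.
Optimal: Okafor→Design role (93 pts), Ghosh→Lead role (76 pts), Rivera→Backend role (91 pts), Petrov→Ops role (96 pts), Rossi→Data role (96 pts), Delgado→Frontend role (96 pts) — total 93+76+91+96+96+96 = 548 pts.
Row-greedy (each employee in turn takes its best remaining role) gives 540 pts, worse by 8.
Next-best assignment: Okafor→Frontend role, Ghosh→Design role, Rivera→Backend role, Petrov→Ops role, Rossi→Data role, Delgado→Lead role = 540 pts.
No other one-to-one assignment exceeds 548 pts.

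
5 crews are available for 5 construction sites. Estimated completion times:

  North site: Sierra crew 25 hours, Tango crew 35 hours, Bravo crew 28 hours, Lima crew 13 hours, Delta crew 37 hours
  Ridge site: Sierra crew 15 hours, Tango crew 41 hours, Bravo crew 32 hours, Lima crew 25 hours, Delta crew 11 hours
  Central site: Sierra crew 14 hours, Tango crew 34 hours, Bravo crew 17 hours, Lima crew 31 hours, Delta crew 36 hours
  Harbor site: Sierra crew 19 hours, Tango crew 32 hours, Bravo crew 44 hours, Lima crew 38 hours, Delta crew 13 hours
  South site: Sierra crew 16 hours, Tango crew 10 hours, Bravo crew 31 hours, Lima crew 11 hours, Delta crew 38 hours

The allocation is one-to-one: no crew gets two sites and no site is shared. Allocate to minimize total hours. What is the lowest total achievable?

Optimal: Sierra crew→Ridge site (15 hours), Tango crew→South site (10 hours), Bravo crew→Central site (17 hours), Lima crew→North site (13 hours), Delta crew→Harbor site (13 hours) — total 15+10+17+13+13 = 68 hours.
Min-entry greedy (repeatedly take the single cheapest remaining cell) gives 92 hours, worse by 24.
Next-best assignment: Sierra crew→Harbor site, Tango crew→South site, Bravo crew→Central site, Lima crew→North site, Delta crew→Ridge site = 70 hours.

Minimum total: 68 hours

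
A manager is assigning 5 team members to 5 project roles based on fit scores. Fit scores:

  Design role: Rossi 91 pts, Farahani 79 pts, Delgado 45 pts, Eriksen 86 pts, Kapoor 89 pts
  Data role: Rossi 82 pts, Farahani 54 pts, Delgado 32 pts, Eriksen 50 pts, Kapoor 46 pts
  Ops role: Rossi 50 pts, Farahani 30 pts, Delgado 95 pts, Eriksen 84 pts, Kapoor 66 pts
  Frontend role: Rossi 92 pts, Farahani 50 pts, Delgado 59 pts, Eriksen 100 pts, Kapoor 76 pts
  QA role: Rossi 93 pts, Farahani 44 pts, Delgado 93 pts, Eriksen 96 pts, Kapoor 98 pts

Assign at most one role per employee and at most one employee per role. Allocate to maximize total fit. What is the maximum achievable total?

Max total: 454 pts

Optimal: Rossi→Data role (82 pts), Farahani→Design role (79 pts), Delgado→Ops role (95 pts), Eriksen→Frontend role (100 pts), Kapoor→QA role (98 pts) — total 82+79+95+100+98 = 454 pts.
Next-best assignment: Rossi→Design role, Farahani→Data role, Delgado→Ops role, Eriksen→Frontend role, Kapoor→QA role = 438 pts.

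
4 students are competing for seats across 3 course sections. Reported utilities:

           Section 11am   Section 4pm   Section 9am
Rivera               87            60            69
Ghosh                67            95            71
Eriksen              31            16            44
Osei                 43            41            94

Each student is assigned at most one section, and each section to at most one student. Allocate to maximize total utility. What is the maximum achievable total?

Max total: 276 points

Optimal: Rivera→Section 11am (87 points), Ghosh→Section 4pm (95 points), Osei→Section 9am (94 points) — total 87+95+94 = 276 points.
Next-best assignment: Rivera→Section 11am, Ghosh→Section 4pm, Eriksen→Section 9am = 226 points.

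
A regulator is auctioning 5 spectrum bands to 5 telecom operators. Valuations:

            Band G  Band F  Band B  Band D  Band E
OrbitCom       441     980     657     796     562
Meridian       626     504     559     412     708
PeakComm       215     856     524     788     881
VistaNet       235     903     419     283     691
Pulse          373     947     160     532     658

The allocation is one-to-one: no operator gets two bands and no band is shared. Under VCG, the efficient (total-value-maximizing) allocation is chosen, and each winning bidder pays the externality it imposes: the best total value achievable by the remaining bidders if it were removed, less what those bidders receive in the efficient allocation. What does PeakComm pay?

PeakComm pays $139M.

Efficient allocation: OrbitCom→Band B ($657M), Meridian→Band G ($626M), PeakComm→Band D ($788M), VistaNet→Band E ($691M), Pulse→Band F ($947M); total welfare W = $3709M.
PeakComm receives Band D at value $788M, so the others get W − 788 = $2921M.
Without PeakComm: best allocation of the remaining 4 bidders over all 5 bands is OrbitCom→Band D ($796M), Meridian→Band G ($626M), VistaNet→Band E ($691M), Pulse→Band F ($947M), total $3060M.
VCG payment = (others' best without PeakComm) − (others' welfare with PeakComm) = 3060 − 2921 = $139M.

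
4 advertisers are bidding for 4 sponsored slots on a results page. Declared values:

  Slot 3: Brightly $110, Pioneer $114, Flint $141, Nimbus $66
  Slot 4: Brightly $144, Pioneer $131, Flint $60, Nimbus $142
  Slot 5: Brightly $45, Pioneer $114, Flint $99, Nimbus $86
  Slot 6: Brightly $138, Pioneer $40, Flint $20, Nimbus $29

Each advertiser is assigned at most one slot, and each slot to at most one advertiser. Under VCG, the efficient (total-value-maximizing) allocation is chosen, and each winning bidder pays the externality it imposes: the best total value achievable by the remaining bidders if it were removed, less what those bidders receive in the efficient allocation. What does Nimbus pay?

Efficient allocation: Brightly→Slot 6 ($138), Pioneer→Slot 5 ($114), Flint→Slot 3 ($141), Nimbus→Slot 4 ($142); total welfare W = $535.
Nimbus receives Slot 4 at value $142, so the others get W − 142 = $393.
Without Nimbus: best allocation of the remaining 3 bidders over all 4 slots is Brightly→Slot 6 ($138), Pioneer→Slot 4 ($131), Flint→Slot 3 ($141), total $410.
VCG payment = (others' best without Nimbus) − (others' welfare with Nimbus) = 410 − 393 = $17.

Nimbus pays $17.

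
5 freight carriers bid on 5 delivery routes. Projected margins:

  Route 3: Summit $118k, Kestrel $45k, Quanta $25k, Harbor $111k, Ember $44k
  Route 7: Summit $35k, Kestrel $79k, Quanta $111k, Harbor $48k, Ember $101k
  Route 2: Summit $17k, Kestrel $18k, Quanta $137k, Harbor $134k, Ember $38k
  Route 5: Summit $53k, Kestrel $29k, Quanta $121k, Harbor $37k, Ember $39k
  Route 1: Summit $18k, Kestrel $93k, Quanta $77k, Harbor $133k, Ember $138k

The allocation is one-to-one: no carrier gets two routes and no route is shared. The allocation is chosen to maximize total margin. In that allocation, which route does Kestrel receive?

Kestrel receives Route 7.

Optimal: Summit→Route 3 ($118k), Kestrel→Route 7 ($79k), Quanta→Route 5 ($121k), Harbor→Route 2 ($134k), Ember→Route 1 ($138k) — total 118+79+121+134+138 = $590k.
Max-entry greedy (repeatedly take the single best remaining cell) gives $509k, worse by 81.
Kestrel's own top route is Route 1 ($93k), but forcing Kestrel→Route 1 and reassigning the rest optimally gives only $567k — worse by 23.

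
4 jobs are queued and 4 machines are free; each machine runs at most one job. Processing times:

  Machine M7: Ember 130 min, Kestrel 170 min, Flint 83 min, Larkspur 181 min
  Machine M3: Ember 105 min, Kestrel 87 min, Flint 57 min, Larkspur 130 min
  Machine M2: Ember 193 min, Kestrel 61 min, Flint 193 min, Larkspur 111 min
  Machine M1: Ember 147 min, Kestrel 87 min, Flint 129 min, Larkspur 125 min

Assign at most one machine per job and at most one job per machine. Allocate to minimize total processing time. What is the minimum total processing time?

Optimal: Ember→Machine M7 (130 min), Kestrel→Machine M2 (61 min), Flint→Machine M3 (57 min), Larkspur→Machine M1 (125 min) — total 130+61+57+125 = 373 min.
Next-best assignment: Ember→Machine M3, Kestrel→Machine M2, Flint→Machine M7, Larkspur→Machine M1 = 374 min.
Swapping Larkspur↔Ember (Larkspur→Machine M7 181 min, Ember→Machine M1 147 min) adds 73.

Min total: 373 min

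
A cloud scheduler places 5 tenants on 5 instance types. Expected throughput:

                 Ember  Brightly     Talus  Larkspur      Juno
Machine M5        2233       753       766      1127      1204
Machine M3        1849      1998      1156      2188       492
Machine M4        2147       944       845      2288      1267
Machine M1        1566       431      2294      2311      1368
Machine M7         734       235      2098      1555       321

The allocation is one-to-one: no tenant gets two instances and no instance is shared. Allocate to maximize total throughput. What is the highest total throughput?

Optimal: Ember→Machine M5 (2233 ops/s), Brightly→Machine M3 (1998 ops/s), Talus→Machine M7 (2098 ops/s), Larkspur→Machine M4 (2288 ops/s), Juno→Machine M1 (1368 ops/s) — total 2233+1998+2098+2288+1368 = 9985 ops/s.
Max-entry greedy (repeatedly take the single best remaining cell) gives 9907 ops/s, worse by 78.
Next-best assignment: Ember→Machine M5, Brightly→Machine M3, Talus→Machine M7, Larkspur→Machine M1, Juno→Machine M4 = 9907 ops/s.
Swapping Ember↔Brightly (Ember→Machine M3 1849 ops/s, Brightly→Machine M5 753 ops/s) loses 1629.
Every other assignment is strictly worse.

Max total: 9985 ops/s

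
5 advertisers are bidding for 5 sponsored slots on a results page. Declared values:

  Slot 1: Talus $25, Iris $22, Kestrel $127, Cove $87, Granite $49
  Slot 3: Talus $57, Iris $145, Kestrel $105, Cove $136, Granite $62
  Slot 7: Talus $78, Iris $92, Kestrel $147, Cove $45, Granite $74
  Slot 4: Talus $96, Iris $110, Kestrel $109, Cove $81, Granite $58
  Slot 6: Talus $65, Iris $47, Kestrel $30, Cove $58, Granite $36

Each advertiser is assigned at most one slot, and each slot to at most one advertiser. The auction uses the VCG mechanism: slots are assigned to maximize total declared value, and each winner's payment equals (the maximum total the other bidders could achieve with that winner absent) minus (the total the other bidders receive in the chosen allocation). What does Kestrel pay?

Kestrel pays $17.

Efficient allocation: Talus→Slot 6 ($65), Iris→Slot 4 ($110), Kestrel→Slot 1 ($127), Cove→Slot 3 ($136), Granite→Slot 7 ($74); total welfare W = $512.
Kestrel receives Slot 1 at value $127, so the others get W − 127 = $385.
Without Kestrel: best allocation of the remaining 4 bidders over all 5 slots is Talus→Slot 4 ($96), Iris→Slot 3 ($145), Cove→Slot 1 ($87), Granite→Slot 7 ($74), total $402.
VCG payment = (others' best without Kestrel) − (others' welfare with Kestrel) = 402 − 385 = $17.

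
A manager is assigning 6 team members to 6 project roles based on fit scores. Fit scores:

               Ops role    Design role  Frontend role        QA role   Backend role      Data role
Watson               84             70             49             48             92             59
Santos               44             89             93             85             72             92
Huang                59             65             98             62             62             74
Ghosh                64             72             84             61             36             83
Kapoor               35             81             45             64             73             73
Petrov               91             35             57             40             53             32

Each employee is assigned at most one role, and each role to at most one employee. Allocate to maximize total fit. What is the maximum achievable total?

Maximum total: 530 pts

Optimal: Watson→Backend role (92 pts), Santos→QA role (85 pts), Huang→Frontend role (98 pts), Ghosh→Data role (83 pts), Kapoor→Design role (81 pts), Petrov→Ops role (91 pts) — total 92+85+98+83+81+91 = 530 pts.
Column-greedy (each role in turn goes to its best remaining employee) gives 517 pts, worse by 13.
No other one-to-one assignment exceeds 530 pts.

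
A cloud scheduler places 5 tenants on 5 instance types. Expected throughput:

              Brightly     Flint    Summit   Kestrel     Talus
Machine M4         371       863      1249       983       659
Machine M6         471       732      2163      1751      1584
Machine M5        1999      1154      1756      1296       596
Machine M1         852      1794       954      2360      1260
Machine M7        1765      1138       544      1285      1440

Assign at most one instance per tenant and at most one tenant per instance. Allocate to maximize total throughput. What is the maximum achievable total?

Optimal: Brightly→Machine M5 (1999 ops/s), Flint→Machine M4 (863 ops/s), Summit→Machine M6 (2163 ops/s), Kestrel→Machine M1 (2360 ops/s), Talus→Machine M7 (1440 ops/s) — total 1999+863+2163+2360+1440 = 8825 ops/s.
Row-greedy (each tenant in turn takes its best remaining instance) gives 7900 ops/s, worse by 925.

Maximum total: 8825 ops/s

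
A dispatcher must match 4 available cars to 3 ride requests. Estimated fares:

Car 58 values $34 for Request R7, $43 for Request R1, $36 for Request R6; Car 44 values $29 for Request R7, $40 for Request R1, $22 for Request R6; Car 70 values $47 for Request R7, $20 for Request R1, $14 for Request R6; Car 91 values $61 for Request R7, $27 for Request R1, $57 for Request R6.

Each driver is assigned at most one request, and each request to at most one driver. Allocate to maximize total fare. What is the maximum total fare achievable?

Maximum total: $147

Optimal: Car 70→Request R7 ($47), Car 58→Request R1 ($43), Car 91→Request R6 ($57) — total 47+43+57 = $147.
Every other assignment is strictly worse.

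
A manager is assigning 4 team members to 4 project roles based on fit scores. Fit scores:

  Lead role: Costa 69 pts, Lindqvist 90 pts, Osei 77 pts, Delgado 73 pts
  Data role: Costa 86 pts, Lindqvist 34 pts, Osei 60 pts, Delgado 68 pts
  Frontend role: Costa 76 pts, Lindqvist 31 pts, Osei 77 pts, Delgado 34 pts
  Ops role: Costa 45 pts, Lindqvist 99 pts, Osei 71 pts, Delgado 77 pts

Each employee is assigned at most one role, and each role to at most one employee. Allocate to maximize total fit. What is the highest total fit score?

This is the linear assignment problem.
Optimal: Costa→Data role (86 pts), Lindqvist→Ops role (99 pts), Osei→Frontend role (77 pts), Delgado→Lead role (73 pts) — total 86+99+77+73 = 335 pts.
Column-greedy (each role in turn goes to its best remaining employee) gives 330 pts, worse by 5.
Checked against all permutations: 335 pts is optimal.

Max total: 335 pts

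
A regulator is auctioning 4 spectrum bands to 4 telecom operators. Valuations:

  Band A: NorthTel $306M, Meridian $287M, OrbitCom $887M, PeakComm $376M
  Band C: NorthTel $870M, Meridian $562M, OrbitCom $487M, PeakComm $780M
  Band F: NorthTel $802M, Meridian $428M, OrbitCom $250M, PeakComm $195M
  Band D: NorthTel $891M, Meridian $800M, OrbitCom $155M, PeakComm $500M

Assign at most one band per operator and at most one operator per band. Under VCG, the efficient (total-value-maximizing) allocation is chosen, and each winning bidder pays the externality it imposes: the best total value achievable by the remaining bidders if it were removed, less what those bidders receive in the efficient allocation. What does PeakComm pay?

PeakComm pays $68M.

Efficient allocation: NorthTel→Band F ($802M), Meridian→Band D ($800M), OrbitCom→Band A ($887M), PeakComm→Band C ($780M); total welfare W = $3269M.
PeakComm receives Band C at value $780M, so the others get W − 780 = $2489M.
Without PeakComm: best allocation of the remaining 3 bidders over all 4 bands is NorthTel→Band C ($870M), Meridian→Band D ($800M), OrbitCom→Band A ($887M), total $2557M.
VCG payment = (others' best without PeakComm) − (others' welfare with PeakComm) = 2557 − 2489 = $68M.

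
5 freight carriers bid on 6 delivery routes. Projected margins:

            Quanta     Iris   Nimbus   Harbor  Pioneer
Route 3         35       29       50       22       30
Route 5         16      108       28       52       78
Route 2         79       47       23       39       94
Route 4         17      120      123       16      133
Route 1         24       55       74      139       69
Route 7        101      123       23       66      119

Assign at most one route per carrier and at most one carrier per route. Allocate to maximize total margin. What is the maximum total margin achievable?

Optimal: Quanta→Route 2 ($79k), Iris→Route 5 ($108k), Nimbus→Route 4 ($123k), Harbor→Route 1 ($139k), Pioneer→Route 7 ($119k) — total 79+108+123+139+119 = $568k.
Column-greedy (each route in turn goes to its best remaining carrier) gives $408k, worse by 160.
Swapping Quanta↔Harbor (Quanta→Route 1 $24k, Harbor→Route 2 $39k) loses 155.
Checked against all permutations: $568k is optimal.

Maximum total: $568k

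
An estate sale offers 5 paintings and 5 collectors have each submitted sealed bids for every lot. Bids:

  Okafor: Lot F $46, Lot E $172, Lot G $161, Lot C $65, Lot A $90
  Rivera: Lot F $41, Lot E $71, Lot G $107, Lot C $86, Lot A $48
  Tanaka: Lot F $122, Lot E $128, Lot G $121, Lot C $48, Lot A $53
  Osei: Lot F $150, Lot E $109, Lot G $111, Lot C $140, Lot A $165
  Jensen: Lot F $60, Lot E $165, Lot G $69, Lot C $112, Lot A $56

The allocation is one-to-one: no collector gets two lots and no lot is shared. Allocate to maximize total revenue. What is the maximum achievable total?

This is the linear assignment problem.
Optimal: Okafor→Lot G ($161), Rivera→Lot C ($86), Tanaka→Lot F ($122), Osei→Lot A ($165), Jensen→Lot E ($165) — total 161+86+122+165+165 = $699.
Swapping Jensen↔Rivera (Jensen→Lot C $112, Rivera→Lot E $71) loses 68.

Max total: $699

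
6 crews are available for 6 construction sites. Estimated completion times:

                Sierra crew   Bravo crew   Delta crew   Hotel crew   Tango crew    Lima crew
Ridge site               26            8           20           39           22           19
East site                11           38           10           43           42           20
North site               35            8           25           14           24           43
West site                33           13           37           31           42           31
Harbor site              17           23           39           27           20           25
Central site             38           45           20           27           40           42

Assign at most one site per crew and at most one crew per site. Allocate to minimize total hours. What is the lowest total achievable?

Optimal: Sierra crew→East site (11 hours), Bravo crew→West site (13 hours), Delta crew→Central site (20 hours), Hotel crew→North site (14 hours), Tango crew→Harbor site (20 hours), Lima crew→Ridge site (19 hours) — total 11+13+20+14+20+19 = 97 hours.
Min-entry greedy (repeatedly take the single cheapest remaining cell) gives 120 hours, worse by 23.
Next-best assignment: Sierra crew→East site, Bravo crew→Ridge site, Delta crew→Central site, Hotel crew→North site, Tango crew→Harbor site, Lima crew→West site = 104 hours.
Every other assignment is strictly worse.

Min total: 97 hours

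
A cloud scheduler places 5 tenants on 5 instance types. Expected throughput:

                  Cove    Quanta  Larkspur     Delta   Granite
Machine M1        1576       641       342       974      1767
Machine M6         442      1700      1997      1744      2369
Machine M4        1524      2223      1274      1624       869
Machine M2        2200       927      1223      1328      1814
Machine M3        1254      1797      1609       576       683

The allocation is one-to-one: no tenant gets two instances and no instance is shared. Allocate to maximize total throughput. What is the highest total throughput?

Maximum total: 9543 ops/s

Optimal: Cove→Machine M2 (2200 ops/s), Quanta→Machine M4 (2223 ops/s), Larkspur→Machine M3 (1609 ops/s), Delta→Machine M6 (1744 ops/s), Granite→Machine M1 (1767 ops/s) — total 2200+2223+1609+1744+1767 = 9543 ops/s.
Max-entry greedy (repeatedly take the single best remaining cell) gives 9375 ops/s, worse by 168.
Checked against all permutations: 9543 ops/s is optimal.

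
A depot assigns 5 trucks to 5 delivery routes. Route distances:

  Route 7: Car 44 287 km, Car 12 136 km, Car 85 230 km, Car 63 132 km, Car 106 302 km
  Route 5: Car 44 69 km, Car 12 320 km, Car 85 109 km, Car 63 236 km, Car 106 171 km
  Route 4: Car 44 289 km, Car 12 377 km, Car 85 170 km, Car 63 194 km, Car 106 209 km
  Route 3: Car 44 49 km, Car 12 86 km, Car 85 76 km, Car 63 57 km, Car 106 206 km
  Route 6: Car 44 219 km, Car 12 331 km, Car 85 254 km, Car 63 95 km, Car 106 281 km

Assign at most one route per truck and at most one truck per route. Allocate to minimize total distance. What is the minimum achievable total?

Treat this as an assignment problem: match each truck to one route.
Optimal: Car 44→Route 5 (69 km), Car 12→Route 7 (136 km), Car 85→Route 3 (76 km), Car 63→Route 6 (95 km), Car 106→Route 4 (209 km) — total 69+136+76+95+209 = 585 km.
Next-best assignment: Car 44→Route 3, Car 12→Route 7, Car 85→Route 5, Car 63→Route 6, Car 106→Route 4 = 598 km.

Min total: 585 km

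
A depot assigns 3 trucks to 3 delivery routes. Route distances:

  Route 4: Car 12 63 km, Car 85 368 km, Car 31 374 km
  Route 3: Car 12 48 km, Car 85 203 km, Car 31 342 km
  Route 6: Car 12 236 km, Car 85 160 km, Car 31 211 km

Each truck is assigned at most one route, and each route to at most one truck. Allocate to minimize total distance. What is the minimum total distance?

Minimum total: 477 km

Optimal: Car 12→Route 4 (63 km), Car 85→Route 3 (203 km), Car 31→Route 6 (211 km) — total 63+203+211 = 477 km.
Row-greedy (each truck in turn takes its cheapest remaining route) gives 582 km, worse by 105.
Next-best assignment: Car 12→Route 4, Car 85→Route 6, Car 31→Route 3 = 565 km.
No other one-to-one assignment undercuts 477 km.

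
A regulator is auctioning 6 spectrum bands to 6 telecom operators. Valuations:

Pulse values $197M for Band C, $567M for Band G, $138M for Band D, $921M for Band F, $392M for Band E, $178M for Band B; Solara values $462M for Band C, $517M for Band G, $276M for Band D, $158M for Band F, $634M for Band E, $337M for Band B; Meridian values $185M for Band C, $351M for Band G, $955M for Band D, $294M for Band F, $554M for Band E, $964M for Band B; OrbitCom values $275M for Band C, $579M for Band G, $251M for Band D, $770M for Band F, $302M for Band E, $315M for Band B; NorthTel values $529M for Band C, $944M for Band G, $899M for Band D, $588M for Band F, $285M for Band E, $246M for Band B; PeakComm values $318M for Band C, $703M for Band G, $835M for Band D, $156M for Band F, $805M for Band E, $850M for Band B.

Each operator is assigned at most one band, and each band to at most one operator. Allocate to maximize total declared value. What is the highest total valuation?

Maximum total: $4630M

Optimal: Pulse→Band F ($921M), Solara→Band C ($462M), Meridian→Band B ($964M), OrbitCom→Band G ($579M), NorthTel→Band D ($899M), PeakComm→Band E ($805M) — total 921+462+964+579+899+805 = $4630M.
Column-greedy (each band in turn goes to its best remaining operator) gives $4057M, worse by 573.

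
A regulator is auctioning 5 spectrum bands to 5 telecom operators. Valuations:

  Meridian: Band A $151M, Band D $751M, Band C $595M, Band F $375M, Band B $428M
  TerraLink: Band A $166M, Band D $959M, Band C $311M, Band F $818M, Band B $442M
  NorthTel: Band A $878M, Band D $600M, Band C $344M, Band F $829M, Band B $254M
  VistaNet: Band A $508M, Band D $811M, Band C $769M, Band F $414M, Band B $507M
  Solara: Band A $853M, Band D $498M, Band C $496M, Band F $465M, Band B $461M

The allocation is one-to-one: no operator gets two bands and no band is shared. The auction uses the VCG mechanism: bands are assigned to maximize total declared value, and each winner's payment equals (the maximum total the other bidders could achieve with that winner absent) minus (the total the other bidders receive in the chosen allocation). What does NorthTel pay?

Efficient allocation: Meridian→Band B ($428M), TerraLink→Band D ($959M), NorthTel→Band F ($829M), VistaNet→Band C ($769M), Solara→Band A ($853M); total welfare W = $3838M.
NorthTel receives Band F at value $829M, so the others get W − 829 = $3009M.
Without NorthTel: best allocation of the remaining 4 bidders over all 5 bands is Meridian→Band D ($751M), TerraLink→Band F ($818M), VistaNet→Band C ($769M), Solara→Band A ($853M), total $3191M.
VCG payment = (others' best without NorthTel) − (others' welfare with NorthTel) = 3191 − 3009 = $182M.

NorthTel pays $182M.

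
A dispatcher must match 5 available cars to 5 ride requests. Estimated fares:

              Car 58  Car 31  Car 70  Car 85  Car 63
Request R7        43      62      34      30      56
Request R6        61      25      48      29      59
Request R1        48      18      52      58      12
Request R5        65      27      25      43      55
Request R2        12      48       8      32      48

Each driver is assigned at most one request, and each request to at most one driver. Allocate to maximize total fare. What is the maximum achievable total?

Optimal: Car 58→Request R5 ($65), Car 31→Request R7 ($62), Car 70→Request R6 ($48), Car 85→Request R1 ($58), Car 63→Request R2 ($48) — total 65+62+48+58+48 = $281.
Row-greedy (each driver in turn takes its best remaining request) gives $270, worse by 11.
Next-best assignment: Car 58→Request R5, Car 31→Request R2, Car 70→Request R6, Car 85→Request R1, Car 63→Request R7 = $275.
Swapping Car 85↔Car 31 (Car 85→Request R7 $30, Car 31→Request R1 $18) loses 72.
No other one-to-one assignment exceeds $281.

Maximum total: $281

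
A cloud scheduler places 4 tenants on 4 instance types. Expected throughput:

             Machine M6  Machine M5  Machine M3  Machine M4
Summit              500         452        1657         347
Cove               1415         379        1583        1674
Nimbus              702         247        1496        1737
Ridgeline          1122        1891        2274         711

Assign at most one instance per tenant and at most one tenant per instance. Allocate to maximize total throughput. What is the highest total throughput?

Maximum total: 6700 ops/s

Optimal: Summit→Machine M3 (1657 ops/s), Cove→Machine M6 (1415 ops/s), Nimbus→Machine M4 (1737 ops/s), Ridgeline→Machine M5 (1891 ops/s) — total 1657+1415+1737+1891 = 6700 ops/s.
Max-entry greedy (repeatedly take the single best remaining cell) gives 5878 ops/s, worse by 822.
Next-best assignment: Summit→Machine M3, Cove→Machine M4, Nimbus→Machine M6, Ridgeline→Machine M5 = 5924 ops/s.
Checked against all permutations: 6700 ops/s is optimal.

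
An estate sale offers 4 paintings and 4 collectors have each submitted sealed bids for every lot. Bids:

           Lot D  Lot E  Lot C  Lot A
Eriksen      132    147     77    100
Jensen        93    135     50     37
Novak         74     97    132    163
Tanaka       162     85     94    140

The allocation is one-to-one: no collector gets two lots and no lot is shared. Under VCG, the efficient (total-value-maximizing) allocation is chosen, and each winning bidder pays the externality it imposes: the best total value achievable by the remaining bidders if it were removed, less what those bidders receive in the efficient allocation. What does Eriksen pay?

Eriksen pays $53.

Efficient allocation: Eriksen→Lot D ($132), Jensen→Lot E ($135), Novak→Lot C ($132), Tanaka→Lot A ($140); total welfare W = $539.
Eriksen receives Lot D at value $132, so the others get W − 132 = $407.
Without Eriksen: best allocation of the remaining 3 bidders over all 4 lots is Jensen→Lot E ($135), Novak→Lot A ($163), Tanaka→Lot D ($162), total $460.
VCG payment = (others' best without Eriksen) − (others' welfare with Eriksen) = 460 − 407 = $53.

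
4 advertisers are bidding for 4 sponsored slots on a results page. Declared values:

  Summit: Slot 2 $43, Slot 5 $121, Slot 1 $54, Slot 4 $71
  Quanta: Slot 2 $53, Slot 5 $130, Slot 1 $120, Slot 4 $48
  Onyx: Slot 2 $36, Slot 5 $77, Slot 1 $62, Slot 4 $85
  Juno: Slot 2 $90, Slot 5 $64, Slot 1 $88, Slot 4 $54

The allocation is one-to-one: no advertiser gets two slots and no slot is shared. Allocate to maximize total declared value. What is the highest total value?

Optimal: Summit→Slot 5 ($121), Quanta→Slot 1 ($120), Onyx→Slot 4 ($85), Juno→Slot 2 ($90) — total 121+120+85+90 = $416.
Max-entry greedy (repeatedly take the single best remaining cell) gives $359, worse by 57.
Next-best assignment: Summit→Slot 1, Quanta→Slot 5, Onyx→Slot 4, Juno→Slot 2 = $359.
No other one-to-one assignment exceeds $416.

Maximum total: $416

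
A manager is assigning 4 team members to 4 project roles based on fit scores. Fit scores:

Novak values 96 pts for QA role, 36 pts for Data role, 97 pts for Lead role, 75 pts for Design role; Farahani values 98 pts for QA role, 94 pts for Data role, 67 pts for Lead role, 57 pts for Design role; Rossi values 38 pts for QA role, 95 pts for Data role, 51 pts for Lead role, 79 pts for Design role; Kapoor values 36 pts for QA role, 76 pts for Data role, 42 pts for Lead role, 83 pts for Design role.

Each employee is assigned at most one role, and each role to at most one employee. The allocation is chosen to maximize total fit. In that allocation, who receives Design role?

Kapoor receives Design role.

This is the linear assignment problem.
Optimal: Novak→Lead role (97 pts), Farahani→QA role (98 pts), Rossi→Data role (95 pts), Kapoor→Design role (83 pts) — total 97+98+95+83 = 373 pts.
No other one-to-one assignment exceeds 373 pts.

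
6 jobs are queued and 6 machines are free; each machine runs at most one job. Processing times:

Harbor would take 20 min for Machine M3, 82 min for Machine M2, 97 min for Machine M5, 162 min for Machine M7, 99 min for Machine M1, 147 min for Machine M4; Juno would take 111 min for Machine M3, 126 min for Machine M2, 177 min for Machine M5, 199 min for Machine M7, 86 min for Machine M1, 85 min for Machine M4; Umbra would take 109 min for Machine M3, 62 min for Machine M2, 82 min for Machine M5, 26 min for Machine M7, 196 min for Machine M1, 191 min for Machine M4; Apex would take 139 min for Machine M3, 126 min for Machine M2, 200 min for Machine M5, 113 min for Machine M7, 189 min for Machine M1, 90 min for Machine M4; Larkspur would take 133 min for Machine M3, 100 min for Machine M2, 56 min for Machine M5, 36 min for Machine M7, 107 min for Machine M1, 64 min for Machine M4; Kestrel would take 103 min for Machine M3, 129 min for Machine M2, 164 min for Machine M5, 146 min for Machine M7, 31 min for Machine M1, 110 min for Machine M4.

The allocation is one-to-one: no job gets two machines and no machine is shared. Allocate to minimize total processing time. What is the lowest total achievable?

Optimal: Harbor→Machine M3 (20 min), Juno→Machine M4 (85 min), Umbra→Machine M7 (26 min), Apex→Machine M2 (126 min), Larkspur→Machine M5 (56 min), Kestrel→Machine M1 (31 min) — total 20+85+26+126+56+31 = 344 min.
Column-greedy (each machine in turn goes to its cheapest remaining job) gives 367 min, worse by 23.
Next-best assignment: Harbor→Machine M3, Juno→Machine M2, Umbra→Machine M7, Apex→Machine M4, Larkspur→Machine M5, Kestrel→Machine M1 = 349 min.
Every other assignment is strictly worse.

Min total: 344 min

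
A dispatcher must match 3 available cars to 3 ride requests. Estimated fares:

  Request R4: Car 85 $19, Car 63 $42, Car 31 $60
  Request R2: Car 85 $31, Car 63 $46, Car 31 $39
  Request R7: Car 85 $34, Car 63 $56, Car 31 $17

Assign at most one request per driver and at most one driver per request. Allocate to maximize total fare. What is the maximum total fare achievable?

Max total: $147

Treat this as an assignment problem: match each driver to one request.
Optimal: Car 85→Request R2 ($31), Car 63→Request R7 ($56), Car 31→Request R4 ($60) — total 31+56+60 = $147.
Row-greedy (each driver in turn takes its best remaining request) gives $140, worse by 7.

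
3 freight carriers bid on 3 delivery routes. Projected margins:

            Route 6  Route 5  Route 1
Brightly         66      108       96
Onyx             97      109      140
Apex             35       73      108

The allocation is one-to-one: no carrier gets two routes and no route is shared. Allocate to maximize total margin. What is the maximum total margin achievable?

Max total: $313k

Treat this as an assignment problem: match each carrier to one route.
Optimal: Brightly→Route 5 ($108k), Onyx→Route 6 ($97k), Apex→Route 1 ($108k) — total 108+97+108 = $313k.
Row-greedy (each carrier in turn takes its best remaining route) gives $283k, worse by 30.
Every other assignment is strictly worse.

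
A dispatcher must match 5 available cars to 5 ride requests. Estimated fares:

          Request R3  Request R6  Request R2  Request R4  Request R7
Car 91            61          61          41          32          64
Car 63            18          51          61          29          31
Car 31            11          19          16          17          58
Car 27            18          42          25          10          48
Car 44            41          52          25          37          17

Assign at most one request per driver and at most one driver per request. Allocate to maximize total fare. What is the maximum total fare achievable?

Optimal: Car 91→Request R3 ($61), Car 63→Request R2 ($61), Car 31→Request R7 ($58), Car 27→Request R6 ($42), Car 44→Request R4 ($37) — total 61+61+58+42+37 = $259.
Column-greedy (each request in turn goes to its best remaining driver) gives $239, worse by 20.
Swapping Car 44↔Car 31 (Car 44→Request R7 $17, Car 31→Request R4 $17) loses 61.

Maximum total: $259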